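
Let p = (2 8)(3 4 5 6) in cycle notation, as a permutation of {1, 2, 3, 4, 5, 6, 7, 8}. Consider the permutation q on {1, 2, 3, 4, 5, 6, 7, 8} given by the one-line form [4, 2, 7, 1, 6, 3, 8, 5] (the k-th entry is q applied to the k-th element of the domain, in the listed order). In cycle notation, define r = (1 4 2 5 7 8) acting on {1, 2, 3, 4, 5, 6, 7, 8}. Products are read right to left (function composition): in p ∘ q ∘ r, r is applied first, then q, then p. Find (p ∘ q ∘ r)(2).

3

Chase 2: r(2) = 5; q(5) = 6; p(6) = 3. Hence (p ∘ q ∘ r)(2) = 3.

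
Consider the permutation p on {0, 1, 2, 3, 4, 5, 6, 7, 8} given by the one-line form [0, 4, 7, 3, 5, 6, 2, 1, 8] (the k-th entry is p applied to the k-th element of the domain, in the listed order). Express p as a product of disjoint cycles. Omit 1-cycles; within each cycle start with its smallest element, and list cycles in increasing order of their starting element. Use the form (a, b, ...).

(1, 4, 5, 6, 2, 7)

Iterating p from 1 gives 1 → 4 → 5 → 6 → 2 → 7 → 1; that is the 6-cycle (1, 4, 5, 6, 2, 7).
Continuing from each remaining unvisited element yields (1, 4, 5, 6, 2, 7).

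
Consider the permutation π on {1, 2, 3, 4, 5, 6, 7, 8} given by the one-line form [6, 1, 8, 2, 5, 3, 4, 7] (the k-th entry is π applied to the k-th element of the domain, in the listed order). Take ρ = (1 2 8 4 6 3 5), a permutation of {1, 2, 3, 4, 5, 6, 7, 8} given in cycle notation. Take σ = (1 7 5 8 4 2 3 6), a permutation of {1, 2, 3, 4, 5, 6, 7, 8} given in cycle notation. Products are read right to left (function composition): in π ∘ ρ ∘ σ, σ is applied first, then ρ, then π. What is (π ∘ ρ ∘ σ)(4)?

7

Chase 4: σ(4) = 2; ρ(2) = 8; π(8) = 7. Hence (π ∘ ρ ∘ σ)(4) = 7.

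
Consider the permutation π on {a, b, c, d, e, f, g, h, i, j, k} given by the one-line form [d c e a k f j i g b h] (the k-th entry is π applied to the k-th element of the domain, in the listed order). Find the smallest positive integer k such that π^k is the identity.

8

Decomposing into disjoint cycles gives cycle lengths 8, 2, 1.
The order of π is the least common multiple of its cycle lengths: lcm(8, 2) = 8.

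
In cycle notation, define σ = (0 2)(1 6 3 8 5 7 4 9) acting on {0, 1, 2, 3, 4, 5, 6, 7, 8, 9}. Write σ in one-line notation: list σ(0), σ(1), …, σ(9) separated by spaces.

2 6 0 8 9 7 3 4 5 1

Reading each image from the cycles: 0→2, 1→6, 2→0, 3→8, 4→9, 5→7, 6→3, 7→4, 8→5, 9→1.
Listing these in domain order gives 2 6 0 8 9 7 3 4 5 1.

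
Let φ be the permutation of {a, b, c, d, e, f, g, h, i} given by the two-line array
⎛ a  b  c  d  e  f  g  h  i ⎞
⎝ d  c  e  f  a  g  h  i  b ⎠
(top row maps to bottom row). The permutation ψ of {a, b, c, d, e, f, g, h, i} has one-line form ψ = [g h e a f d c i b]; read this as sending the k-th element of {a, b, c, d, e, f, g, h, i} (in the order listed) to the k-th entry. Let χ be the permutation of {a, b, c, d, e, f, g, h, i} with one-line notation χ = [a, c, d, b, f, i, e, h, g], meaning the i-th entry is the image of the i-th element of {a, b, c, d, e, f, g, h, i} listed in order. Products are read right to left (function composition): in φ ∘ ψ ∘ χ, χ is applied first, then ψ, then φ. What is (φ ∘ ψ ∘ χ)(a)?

(φ ∘ ψ ∘ χ)(a) = φ(ψ(χ(a))). χ(a) = a, then ψ(a) = g, then φ(g) = h, so the result is h.

h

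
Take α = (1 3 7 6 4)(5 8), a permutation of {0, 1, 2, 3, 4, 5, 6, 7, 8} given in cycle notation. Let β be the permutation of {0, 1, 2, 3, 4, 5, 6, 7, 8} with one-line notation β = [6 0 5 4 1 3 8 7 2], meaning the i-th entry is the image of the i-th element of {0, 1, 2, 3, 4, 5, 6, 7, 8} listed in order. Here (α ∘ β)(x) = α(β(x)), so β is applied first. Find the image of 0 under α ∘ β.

4

First apply β: β(0) = 6, then α(6) = 4. Thus (α ∘ β)(0) = 4.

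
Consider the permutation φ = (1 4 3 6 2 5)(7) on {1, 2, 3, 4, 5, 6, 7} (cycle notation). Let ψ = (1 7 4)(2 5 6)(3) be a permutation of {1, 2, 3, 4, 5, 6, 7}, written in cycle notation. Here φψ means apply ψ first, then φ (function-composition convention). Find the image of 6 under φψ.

(φψ)(6) = φ(ψ(6)). ψ(6) = 2, then φ(2) = 5. So (φψ)(6) = 5.

5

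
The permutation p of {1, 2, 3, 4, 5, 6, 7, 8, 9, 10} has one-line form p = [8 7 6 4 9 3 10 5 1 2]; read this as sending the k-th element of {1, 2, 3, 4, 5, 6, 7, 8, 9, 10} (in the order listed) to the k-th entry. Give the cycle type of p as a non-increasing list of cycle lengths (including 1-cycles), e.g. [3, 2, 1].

The disjoint cycles are (1, 8, 5, 9)(2, 7, 10)(3, 6)(4), with lengths 4, 3, 2, 1 in non-increasing order.

[4, 3, 2, 1]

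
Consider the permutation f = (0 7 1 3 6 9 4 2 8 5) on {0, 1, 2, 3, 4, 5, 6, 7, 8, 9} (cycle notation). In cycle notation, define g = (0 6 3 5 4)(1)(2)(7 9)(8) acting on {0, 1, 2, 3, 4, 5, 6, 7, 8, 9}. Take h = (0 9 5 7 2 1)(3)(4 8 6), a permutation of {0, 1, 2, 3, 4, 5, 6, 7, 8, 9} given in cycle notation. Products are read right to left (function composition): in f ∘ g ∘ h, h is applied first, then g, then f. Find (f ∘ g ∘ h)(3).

0

(f ∘ g ∘ h)(3) = f(g(h(3))). h(3) = 3, then g(3) = 5, then f(5) = 0, so the result is 0.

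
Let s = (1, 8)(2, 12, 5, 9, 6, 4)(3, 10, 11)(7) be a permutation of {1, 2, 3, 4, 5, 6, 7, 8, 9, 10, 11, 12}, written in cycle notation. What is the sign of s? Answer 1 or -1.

1

The cycle lengths are 6, 3, 2, 1.
A cycle is odd iff its length is even; s has 2 even-length cycles, so sgn(s) = (−1)^2 and s is even.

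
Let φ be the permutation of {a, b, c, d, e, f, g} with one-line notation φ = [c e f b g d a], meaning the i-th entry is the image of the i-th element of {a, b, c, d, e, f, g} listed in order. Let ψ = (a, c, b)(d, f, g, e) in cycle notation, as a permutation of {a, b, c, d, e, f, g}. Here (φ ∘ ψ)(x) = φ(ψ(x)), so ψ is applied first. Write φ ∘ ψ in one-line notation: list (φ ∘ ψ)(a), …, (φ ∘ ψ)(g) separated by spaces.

(φ ∘ ψ)(x) = φ(ψ(x)). Computing each image: φ(ψ(a)) = φ(c) = f, φ(ψ(b)) = φ(a) = c, φ(ψ(c)) = φ(b) = e, φ(ψ(d)) = φ(f) = d, φ(ψ(e)) = φ(d) = b, φ(ψ(f)) = φ(g) = a, φ(ψ(g)) = φ(e) = g.
Hence φ ∘ ψ = [f c e d b a g].

f c e d b a g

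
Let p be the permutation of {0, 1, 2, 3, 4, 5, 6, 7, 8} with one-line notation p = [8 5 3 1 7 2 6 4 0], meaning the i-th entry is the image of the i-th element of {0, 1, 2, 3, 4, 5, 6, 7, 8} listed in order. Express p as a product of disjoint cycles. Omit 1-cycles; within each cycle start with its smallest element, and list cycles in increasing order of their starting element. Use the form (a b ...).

(0 8)(1 5 2 3)(4 7)

Iterating p from 0 gives 0 → 8 → 0; that is the 2-cycle (0 8).
Continuing from each remaining unvisited element yields (0 8)(1 5 2 3)(4 7).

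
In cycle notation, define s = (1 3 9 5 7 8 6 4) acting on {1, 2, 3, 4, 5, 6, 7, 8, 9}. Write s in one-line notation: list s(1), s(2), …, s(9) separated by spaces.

3 2 9 1 7 4 8 6 5

Each element maps to the next entry in its cycle (wrapping to the front): 1→3, 2→2, 3→9, 4→1, 5→7, 6→4, 7→8, 8→6, 9→5.
So the one-line form is 3 2 9 1 7 4 8 6 5.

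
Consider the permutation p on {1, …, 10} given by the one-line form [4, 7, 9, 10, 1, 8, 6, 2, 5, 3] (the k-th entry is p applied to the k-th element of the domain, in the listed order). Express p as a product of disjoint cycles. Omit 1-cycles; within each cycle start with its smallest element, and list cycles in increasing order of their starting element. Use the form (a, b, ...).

(1, 4, 10, 3, 9, 5)(2, 7, 6, 8)

From 1: 1 → 4 → 10 → 3 → 9 → 5 → 1, closing the cycle (1, 4, 10, 3, 9, 5).
Repeating from the next unused element and collecting all non-trivial cycles gives (1, 4, 10, 3, 9, 5)(2, 7, 6, 8).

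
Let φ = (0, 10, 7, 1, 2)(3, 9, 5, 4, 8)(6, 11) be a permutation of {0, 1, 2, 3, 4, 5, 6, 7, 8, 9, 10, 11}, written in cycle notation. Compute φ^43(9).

9 lies in the 5-cycle (3, 9, 5, 4, 8).
On a 5-cycle, φ^5 is the identity, so φ^43 = φ^3 there (43 ≡ 3 mod 5).
Advancing 3 steps from 9: 9 → 5 → 4 → 8.

8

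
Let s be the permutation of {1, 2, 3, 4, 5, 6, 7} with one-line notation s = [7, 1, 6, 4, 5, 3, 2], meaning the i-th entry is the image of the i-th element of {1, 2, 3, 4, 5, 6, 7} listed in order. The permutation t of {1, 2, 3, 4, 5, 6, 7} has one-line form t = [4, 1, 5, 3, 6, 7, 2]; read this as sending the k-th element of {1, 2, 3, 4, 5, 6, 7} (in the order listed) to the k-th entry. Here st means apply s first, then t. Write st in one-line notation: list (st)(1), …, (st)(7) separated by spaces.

2 4 7 3 6 5 1

(st)(x) = t(s(x)). Computing each image: t(s(1)) = t(7) = 2, t(s(2)) = t(1) = 4, t(s(3)) = t(6) = 7, t(s(4)) = t(4) = 3, t(s(5)) = t(5) = 6, t(s(6)) = t(3) = 5, t(s(7)) = t(2) = 1.
Hence st = [2 4 7 3 6 5 1].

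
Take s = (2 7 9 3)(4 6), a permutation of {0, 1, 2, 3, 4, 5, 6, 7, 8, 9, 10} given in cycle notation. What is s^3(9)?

7

9 lies in the 4-cycle (2 7 9 3).
Stepping 3 places around the cycle: 9 → 3 → 2 → 7.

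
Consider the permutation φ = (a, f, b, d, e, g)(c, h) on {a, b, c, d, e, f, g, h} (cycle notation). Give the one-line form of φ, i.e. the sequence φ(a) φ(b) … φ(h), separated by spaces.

Image by image: a→f, b→d, c→h, d→e, e→g, f→b, g→a, h→c.
So the one-line form is f d h e g b a c.

f d h e g b a c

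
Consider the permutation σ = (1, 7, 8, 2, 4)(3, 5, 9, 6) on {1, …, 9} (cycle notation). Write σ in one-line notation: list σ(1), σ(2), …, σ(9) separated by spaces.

7 4 5 1 9 3 8 2 6

Each element maps to the next entry in its cycle (wrapping to the front): 1→7, 2→4, 3→5, 4→1, 5→9, 6→3, 7→8, 8→2, 9→6.
So the one-line form is 7 4 5 1 9 3 8 2 6.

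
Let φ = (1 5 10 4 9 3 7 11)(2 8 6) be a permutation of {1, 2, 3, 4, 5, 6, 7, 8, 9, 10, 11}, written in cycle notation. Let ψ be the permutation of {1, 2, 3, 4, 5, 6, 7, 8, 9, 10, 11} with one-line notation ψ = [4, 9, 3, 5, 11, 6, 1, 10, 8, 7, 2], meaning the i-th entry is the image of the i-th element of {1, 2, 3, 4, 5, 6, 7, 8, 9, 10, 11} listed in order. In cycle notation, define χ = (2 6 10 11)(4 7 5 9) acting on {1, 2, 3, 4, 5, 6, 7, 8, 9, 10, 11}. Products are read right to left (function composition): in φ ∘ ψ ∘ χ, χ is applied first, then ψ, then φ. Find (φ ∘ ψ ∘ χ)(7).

Chase 7: χ(7) = 5; ψ(5) = 11; φ(11) = 1. Hence (φ ∘ ψ ∘ χ)(7) = 1.

1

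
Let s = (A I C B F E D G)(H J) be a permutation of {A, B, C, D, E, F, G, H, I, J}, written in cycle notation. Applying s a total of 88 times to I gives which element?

I lies in the 8-cycle (A I C B F E D G).
Powers repeat with period 8 on this cycle, and 88 mod 8 = 0, so s^88(I) = s^0(I).
So s^88(I) = I.

I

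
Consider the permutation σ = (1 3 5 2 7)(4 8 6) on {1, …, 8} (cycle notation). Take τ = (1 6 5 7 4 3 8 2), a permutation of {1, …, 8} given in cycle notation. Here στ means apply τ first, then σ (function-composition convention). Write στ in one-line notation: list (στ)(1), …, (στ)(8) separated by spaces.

(στ)(x) = σ(τ(x)). Computing each image: σ(τ(1)) = σ(6) = 4, σ(τ(2)) = σ(1) = 3, σ(τ(3)) = σ(8) = 6, σ(τ(4)) = σ(3) = 5, σ(τ(5)) = σ(7) = 1, σ(τ(6)) = σ(5) = 2, σ(τ(7)) = σ(4) = 8, σ(τ(8)) = σ(2) = 7.
Hence στ = [4 3 6 5 1 2 8 7].

4 3 6 5 1 2 8 7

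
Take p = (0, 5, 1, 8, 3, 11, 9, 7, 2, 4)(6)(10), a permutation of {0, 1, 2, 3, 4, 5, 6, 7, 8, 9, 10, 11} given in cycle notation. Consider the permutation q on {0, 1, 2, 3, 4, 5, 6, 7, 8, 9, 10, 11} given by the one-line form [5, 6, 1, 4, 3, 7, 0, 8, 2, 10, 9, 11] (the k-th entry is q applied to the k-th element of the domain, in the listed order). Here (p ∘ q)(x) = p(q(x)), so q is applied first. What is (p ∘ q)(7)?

3

(p ∘ q)(7) = p(q(7)). q(7) = 8, then p(8) = 3. So (p ∘ q)(7) = 3.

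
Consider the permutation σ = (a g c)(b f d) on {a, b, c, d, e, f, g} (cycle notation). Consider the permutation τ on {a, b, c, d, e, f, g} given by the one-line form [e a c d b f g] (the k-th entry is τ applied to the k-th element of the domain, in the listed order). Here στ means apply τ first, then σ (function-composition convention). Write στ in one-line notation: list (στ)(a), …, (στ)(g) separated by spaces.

e g a b f d c

(στ)(x) = σ(τ(x)). Computing each image: σ(τ(a)) = σ(e) = e, σ(τ(b)) = σ(a) = g, σ(τ(c)) = σ(c) = a, σ(τ(d)) = σ(d) = b, σ(τ(e)) = σ(b) = f, σ(τ(f)) = σ(f) = d, σ(τ(g)) = σ(g) = c.
Hence στ = [e g a b f d c].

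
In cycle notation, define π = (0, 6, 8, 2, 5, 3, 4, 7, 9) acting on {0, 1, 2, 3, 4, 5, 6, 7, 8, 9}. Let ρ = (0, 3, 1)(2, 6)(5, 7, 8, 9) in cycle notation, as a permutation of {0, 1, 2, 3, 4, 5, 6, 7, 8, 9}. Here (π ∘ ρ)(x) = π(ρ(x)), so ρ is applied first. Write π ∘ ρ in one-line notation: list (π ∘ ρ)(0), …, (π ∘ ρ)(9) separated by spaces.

Chase each element through ρ then π: 0 → 3 → 4; 1 → 0 → 6; 2 → 6 → 8; 3 → 1 → 1; 4 → 4 → 7; 5 → 7 → 9; 6 → 2 → 5; 7 → 8 → 2; 8 → 9 → 0; 9 → 5 → 3.
So π ∘ ρ in one-line form is 4 6 8 1 7 9 5 2 0 3.

4 6 8 1 7 9 5 2 0 3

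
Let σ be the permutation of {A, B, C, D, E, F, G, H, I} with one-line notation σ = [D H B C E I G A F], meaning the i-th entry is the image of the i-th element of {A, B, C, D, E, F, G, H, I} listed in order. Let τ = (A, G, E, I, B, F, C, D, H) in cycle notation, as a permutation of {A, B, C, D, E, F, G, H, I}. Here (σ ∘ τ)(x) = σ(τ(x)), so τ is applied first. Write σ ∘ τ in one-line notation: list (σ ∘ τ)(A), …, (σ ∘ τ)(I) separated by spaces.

(σ ∘ τ)(x) = σ(τ(x)). Computing each image: σ(τ(A)) = σ(G) = G, σ(τ(B)) = σ(F) = I, σ(τ(C)) = σ(D) = C, σ(τ(D)) = σ(H) = A, σ(τ(E)) = σ(I) = F, σ(τ(F)) = σ(C) = B, σ(τ(G)) = σ(E) = E, σ(τ(H)) = σ(A) = D, σ(τ(I)) = σ(B) = H.
Hence σ ∘ τ = [G I C A F B E D H].

G I C A F B E D H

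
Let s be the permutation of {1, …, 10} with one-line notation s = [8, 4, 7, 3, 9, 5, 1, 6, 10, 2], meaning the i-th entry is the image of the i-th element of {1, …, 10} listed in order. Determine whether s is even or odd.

odd

In disjoint-cycle form the cycle lengths are 10.
A cycle is odd iff its length is even; s has 1 even-length cycle, so sgn(s) = (−1)^1 and s is odd.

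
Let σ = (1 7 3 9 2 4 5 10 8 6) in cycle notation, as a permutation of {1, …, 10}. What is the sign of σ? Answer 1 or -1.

The cycle lengths are 10.
A cycle is odd iff its length is even; σ has 1 even-length cycle, so sgn(σ) = (−1)^1 and σ is odd.

-1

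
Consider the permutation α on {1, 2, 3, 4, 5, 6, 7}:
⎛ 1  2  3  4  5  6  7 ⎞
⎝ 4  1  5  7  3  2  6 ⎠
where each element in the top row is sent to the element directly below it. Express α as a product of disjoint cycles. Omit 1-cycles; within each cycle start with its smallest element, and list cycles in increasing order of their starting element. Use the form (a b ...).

From 1: 1 → 4 → 7 → 6 → 2 → 1, closing the cycle (1 4 7 6 2).
Repeating from the next unused element and collecting all non-trivial cycles gives (1 4 7 6 2)(3 5).

(1 4 7 6 2)(3 5)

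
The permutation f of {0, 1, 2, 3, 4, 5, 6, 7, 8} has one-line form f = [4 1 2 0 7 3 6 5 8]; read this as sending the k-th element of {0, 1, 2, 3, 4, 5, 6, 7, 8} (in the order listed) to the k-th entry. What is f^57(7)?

3

Tracing 7 → 5 → … returns to 7 after 5 steps, so 7 lies in a 5-cycle (0, 4, 7, 5, 3).
On a 5-cycle, f^5 is the identity, so f^57 = f^2 there (57 ≡ 2 mod 5).
Stepping 2 places around the cycle: 7 → 5 → 3.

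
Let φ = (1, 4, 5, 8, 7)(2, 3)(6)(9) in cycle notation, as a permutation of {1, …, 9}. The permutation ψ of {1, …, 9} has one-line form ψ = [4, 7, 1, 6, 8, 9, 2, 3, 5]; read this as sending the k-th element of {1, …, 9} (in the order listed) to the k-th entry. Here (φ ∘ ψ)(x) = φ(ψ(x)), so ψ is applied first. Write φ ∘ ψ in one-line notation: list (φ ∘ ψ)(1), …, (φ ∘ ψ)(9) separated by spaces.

5 1 4 6 7 9 3 2 8

(φ ∘ ψ)(x) = φ(ψ(x)). Computing each image: φ(ψ(1)) = φ(4) = 5, φ(ψ(2)) = φ(7) = 1, φ(ψ(3)) = φ(1) = 4, φ(ψ(4)) = φ(6) = 6, φ(ψ(5)) = φ(8) = 7, φ(ψ(6)) = φ(9) = 9, φ(ψ(7)) = φ(2) = 3, φ(ψ(8)) = φ(3) = 2, φ(ψ(9)) = φ(5) = 8.
Hence φ ∘ ψ = [5 1 4 6 7 9 3 2 8].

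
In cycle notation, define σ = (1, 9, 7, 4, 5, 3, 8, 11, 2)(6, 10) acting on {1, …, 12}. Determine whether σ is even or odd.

odd

The cycle lengths are 9, 2, 1.
A cycle is odd iff its length is even; σ has 1 even-length cycle, so sgn(σ) = (−1)^1 and σ is odd.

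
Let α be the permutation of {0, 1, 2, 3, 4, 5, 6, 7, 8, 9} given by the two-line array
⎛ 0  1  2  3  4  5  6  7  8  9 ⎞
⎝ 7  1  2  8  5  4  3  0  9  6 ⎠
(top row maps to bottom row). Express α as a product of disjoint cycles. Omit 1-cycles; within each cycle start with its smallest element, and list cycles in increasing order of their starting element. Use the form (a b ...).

(0 7)(3 8 9 6)(4 5)

Iterating α from 0 gives 0 → 7 → 0; that is the 2-cycle (0 7).
Continuing from each remaining unvisited element yields (0 7)(3 8 9 6)(4 5).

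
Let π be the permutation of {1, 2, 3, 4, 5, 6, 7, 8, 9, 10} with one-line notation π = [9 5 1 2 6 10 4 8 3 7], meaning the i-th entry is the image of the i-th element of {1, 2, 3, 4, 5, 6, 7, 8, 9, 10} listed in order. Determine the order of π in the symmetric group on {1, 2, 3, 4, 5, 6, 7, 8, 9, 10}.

6

Writing π as disjoint cycles, the cycle lengths are 6, 3, 1.
The order is lcm(6, 3) = 6.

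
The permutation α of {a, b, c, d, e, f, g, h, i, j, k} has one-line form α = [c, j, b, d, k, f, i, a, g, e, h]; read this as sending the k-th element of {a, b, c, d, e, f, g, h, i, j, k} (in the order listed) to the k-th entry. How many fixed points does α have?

2

The fixed points (elements with α(x) = x) are {d, f}, so there are 2.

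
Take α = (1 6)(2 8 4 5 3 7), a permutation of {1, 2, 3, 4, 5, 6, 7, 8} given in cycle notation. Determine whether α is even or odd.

The cycle lengths are 6, 2.
A cycle of length ℓ contributes ℓ−1 transpositions, so α is a product of 5 + 1 = 6 transpositions — even.

even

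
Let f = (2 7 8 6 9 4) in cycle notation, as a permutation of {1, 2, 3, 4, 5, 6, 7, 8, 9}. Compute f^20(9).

9 lies in the 6-cycle (2 7 8 6 9 4).
Powers repeat with period 6 on this cycle, and 20 mod 6 = 2, so f^20(9) = f^2(9).
Stepping 2 places around the cycle: 9 → 4 → 2.

2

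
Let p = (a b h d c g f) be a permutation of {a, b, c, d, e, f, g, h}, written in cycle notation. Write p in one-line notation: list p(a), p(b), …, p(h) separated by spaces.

b h g c e a f d

Reading each image from the cycles: a→b, b→h, c→g, d→c, e→e, f→a, g→f, h→d.
So the one-line form is b h g c e a f d.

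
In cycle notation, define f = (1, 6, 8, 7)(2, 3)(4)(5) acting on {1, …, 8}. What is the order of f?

The disjoint cycles have lengths 4, 2, 1, 1.
Since disjoint cycles commute, ord(f) = lcm(4, 2) = 4.

4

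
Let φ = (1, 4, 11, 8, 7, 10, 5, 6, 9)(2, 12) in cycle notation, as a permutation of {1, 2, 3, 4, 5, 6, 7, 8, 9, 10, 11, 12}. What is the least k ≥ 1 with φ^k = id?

The cycle type of φ is (9, 2, 1).
The order of φ is the least common multiple of its cycle lengths: lcm(9, 2) = 18.

18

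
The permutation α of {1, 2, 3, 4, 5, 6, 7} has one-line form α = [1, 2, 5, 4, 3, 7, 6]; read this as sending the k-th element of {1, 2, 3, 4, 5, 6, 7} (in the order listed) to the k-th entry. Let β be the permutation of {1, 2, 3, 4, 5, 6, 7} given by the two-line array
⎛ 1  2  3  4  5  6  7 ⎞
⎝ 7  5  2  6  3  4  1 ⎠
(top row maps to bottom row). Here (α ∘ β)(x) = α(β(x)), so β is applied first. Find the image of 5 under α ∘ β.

First apply β: β(5) = 3, then α(3) = 5. Thus (α ∘ β)(5) = 5.

5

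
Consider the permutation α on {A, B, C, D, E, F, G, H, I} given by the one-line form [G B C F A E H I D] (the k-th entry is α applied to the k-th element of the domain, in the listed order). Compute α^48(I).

H

Tracing I → D → … returns to I after 7 steps, so I lies in a 7-cycle (A, G, H, I, D, F, E).
On a 7-cycle, α^7 is the identity, so α^48 = α^6 there (48 ≡ 6 mod 7).
Advancing 6 steps from I: I → D → F → E → A → G → H.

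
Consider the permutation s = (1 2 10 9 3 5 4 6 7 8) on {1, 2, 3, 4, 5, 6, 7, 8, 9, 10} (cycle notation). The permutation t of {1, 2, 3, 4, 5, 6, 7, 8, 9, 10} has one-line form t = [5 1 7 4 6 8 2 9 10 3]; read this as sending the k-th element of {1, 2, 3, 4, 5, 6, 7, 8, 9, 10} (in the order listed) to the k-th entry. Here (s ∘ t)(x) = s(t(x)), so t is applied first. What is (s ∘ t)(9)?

9

First apply t: t(9) = 10, then s(10) = 9. Thus (s ∘ t)(9) = 9.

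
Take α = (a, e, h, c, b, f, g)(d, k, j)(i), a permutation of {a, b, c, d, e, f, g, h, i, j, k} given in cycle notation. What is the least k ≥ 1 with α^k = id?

The cycle type of α is (7, 3, 1).
Since disjoint cycles commute, ord(α) = lcm(7, 3) = 21.

21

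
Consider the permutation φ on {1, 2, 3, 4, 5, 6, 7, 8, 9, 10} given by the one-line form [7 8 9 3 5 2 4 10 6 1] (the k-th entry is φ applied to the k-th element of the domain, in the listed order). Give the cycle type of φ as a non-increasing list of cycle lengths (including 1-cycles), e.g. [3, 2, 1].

The disjoint cycles are (1 7 4 3 9 6 2 8 10)(5), with lengths 9, 1 in non-increasing order.

[9, 1]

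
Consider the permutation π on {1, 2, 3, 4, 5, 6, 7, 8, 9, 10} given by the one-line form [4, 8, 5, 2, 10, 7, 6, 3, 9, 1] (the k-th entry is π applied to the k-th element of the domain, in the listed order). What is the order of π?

The disjoint-cycle form of π has cycle lengths 7, 2, 1.
Since disjoint cycles commute, ord(π) = lcm(7, 2) = 14.

14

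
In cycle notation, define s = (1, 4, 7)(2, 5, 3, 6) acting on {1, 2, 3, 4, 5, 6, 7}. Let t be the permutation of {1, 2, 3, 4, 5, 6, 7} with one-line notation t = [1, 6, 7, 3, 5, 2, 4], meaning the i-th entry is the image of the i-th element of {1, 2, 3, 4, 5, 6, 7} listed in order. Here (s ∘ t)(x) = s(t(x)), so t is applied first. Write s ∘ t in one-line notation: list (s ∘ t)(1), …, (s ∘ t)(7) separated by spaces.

(s ∘ t)(x) = s(t(x)). Computing each image: s(t(1)) = s(1) = 4, s(t(2)) = s(6) = 2, s(t(3)) = s(7) = 1, s(t(4)) = s(3) = 6, s(t(5)) = s(5) = 3, s(t(6)) = s(2) = 5, s(t(7)) = s(4) = 7.
Hence s ∘ t = [4 2 1 6 3 5 7].

4 2 1 6 3 5 7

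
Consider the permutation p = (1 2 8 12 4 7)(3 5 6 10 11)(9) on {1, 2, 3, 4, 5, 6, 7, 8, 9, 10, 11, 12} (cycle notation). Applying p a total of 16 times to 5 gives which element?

5 lies in the 5-cycle (3 5 6 10 11).
Powers repeat with period 5 on this cycle, and 16 mod 5 = 1, so p^16(5) = p^1(5).
Stepping 1 place around the cycle: 5 → 6.

6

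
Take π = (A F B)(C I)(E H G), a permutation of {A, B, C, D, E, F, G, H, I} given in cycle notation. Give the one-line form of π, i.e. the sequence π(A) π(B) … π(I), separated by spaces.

F A I D H B E G C

Reading each image from the cycles: A→F, B→A, C→I, D→D, E→H, F→B, G→E, H→G, I→C.
So the one-line form is F A I D H B E G C.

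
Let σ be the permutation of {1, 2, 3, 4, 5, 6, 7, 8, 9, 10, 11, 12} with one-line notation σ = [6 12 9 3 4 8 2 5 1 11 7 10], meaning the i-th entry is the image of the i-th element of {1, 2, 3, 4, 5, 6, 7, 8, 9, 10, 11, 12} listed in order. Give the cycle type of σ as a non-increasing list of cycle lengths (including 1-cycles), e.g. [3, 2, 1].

[7, 5]

The disjoint cycles are (1, 6, 8, 5, 4, 3, 9)(2, 12, 10, 11, 7), with lengths 7, 5 in non-increasing order.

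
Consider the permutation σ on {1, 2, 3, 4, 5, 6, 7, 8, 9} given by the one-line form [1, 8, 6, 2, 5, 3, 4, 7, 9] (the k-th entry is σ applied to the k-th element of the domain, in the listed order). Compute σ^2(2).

Tracing 2 → 8 → … returns to 2 after 4 steps, so 2 lies in a 4-cycle (2 8 7 4).
Stepping 2 places around the cycle: 2 → 8 → 7.

7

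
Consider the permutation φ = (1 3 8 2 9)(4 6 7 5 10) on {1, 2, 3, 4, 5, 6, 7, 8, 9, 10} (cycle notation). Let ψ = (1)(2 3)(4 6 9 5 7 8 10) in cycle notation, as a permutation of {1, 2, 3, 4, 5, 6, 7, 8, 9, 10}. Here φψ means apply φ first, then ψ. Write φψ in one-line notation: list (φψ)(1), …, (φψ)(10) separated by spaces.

2 5 10 9 4 8 7 3 1 6

Chase each element through φ then ψ: 1 → 3 → 2; 2 → 9 → 5; 3 → 8 → 10; 4 → 6 → 9; 5 → 10 → 4; 6 → 7 → 8; 7 → 5 → 7; 8 → 2 → 3; 9 → 1 → 1; 10 → 4 → 6.
Collecting the images, φψ = [2 5 10 9 4 8 7 3 1 6].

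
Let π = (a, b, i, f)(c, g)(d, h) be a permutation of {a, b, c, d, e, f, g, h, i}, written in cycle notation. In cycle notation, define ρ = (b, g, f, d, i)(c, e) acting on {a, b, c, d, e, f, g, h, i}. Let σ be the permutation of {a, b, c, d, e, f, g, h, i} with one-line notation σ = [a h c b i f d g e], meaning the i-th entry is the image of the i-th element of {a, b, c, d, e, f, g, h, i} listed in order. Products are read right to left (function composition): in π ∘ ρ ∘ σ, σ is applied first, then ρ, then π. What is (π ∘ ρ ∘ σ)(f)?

Chase f: σ(f) = f; ρ(f) = d; π(d) = h. Hence (π ∘ ρ ∘ σ)(f) = h.

h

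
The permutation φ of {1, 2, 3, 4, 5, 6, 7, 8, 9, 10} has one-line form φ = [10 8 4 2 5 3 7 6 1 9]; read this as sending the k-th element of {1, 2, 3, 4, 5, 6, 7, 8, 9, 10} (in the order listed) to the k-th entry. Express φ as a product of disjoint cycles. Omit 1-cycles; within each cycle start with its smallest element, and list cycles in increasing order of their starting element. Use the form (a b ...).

(1 10 9)(2 8 6 3 4)

Iterating φ from 1 gives 1 → 10 → 9 → 1; that is the 3-cycle (1 10 9).
Repeating from the next unused element and collecting all non-trivial cycles gives (1 10 9)(2 8 6 3 4).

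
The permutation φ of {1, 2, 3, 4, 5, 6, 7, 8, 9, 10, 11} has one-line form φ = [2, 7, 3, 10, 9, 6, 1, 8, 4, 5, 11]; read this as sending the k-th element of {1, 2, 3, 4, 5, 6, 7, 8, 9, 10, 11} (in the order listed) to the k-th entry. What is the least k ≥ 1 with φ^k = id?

12

Decomposing into disjoint cycles gives cycle lengths 4, 3, 1, 1, 1, 1.
Since disjoint cycles commute, ord(φ) = lcm(4, 3) = 12.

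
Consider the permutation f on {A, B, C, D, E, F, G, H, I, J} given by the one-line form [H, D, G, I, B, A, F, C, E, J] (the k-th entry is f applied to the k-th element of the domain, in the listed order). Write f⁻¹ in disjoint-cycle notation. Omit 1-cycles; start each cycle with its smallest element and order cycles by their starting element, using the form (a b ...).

(A F G C H)(B E I D)

First write f in disjoint cycles: (A H C G F)(B D I E).
Reversing each cycle (and rotating so the smallest element leads) gives f⁻¹ = (A F G C H)(B E I D).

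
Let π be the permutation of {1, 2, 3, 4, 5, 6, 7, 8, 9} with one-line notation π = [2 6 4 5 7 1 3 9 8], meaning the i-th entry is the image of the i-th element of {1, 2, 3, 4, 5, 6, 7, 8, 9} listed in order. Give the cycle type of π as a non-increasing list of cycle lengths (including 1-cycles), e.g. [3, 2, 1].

[4, 3, 2]

The disjoint cycles are (1, 2, 6)(3, 4, 5, 7)(8, 9), with lengths 4, 3, 2 in non-increasing order.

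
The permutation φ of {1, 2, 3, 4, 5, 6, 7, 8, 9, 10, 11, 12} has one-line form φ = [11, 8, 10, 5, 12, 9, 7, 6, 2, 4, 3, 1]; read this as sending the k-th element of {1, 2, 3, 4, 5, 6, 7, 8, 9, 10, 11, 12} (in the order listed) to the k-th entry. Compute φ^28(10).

Tracing 10 → 4 → … returns to 10 after 7 steps, so 10 lies in a 7-cycle (1, 11, 3, 10, 4, 5, 12).
Since the cycle has length 7, φ^28 acts on it the same as φ^0 (28 mod 7 = 0).
So φ^28(10) = 10.

10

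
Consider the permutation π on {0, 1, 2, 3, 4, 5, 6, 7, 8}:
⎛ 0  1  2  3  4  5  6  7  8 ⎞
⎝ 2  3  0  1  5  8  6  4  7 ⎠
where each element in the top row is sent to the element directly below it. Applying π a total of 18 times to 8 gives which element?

4

Tracing 8 → 7 → … returns to 8 after 4 steps, so 8 lies in a 4-cycle (4 5 8 7).
Powers repeat with period 4 on this cycle, and 18 mod 4 = 2, so π^18(8) = π^2(8).
Advancing 2 steps from 8: 8 → 7 → 4.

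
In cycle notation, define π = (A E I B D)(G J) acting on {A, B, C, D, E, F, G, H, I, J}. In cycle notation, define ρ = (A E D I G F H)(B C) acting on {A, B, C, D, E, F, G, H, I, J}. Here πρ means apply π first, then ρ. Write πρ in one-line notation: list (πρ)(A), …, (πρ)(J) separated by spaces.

(πρ)(x) = ρ(π(x)). Computing each image: ρ(π(A)) = ρ(E) = D, ρ(π(B)) = ρ(D) = I, ρ(π(C)) = ρ(C) = B, ρ(π(D)) = ρ(A) = E, ρ(π(E)) = ρ(I) = G, ρ(π(F)) = ρ(F) = H, ρ(π(G)) = ρ(J) = J, ρ(π(H)) = ρ(H) = A, ρ(π(I)) = ρ(B) = C, ρ(π(J)) = ρ(G) = F.
Hence πρ = [D I B E G H J A C F].

D I B E G H J A C F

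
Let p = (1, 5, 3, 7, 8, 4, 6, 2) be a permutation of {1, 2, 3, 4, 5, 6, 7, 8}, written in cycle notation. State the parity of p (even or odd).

odd

The cycle lengths are 8.
A cycle of length ℓ contributes ℓ−1 transpositions, so p is a product of 7 transpositions — odd.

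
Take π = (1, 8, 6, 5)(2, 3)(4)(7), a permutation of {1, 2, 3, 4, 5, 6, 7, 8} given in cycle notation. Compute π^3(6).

6 lies in the 4-cycle (1, 8, 6, 5).
Stepping 3 places around the cycle: 6 → 5 → 1 → 8.

8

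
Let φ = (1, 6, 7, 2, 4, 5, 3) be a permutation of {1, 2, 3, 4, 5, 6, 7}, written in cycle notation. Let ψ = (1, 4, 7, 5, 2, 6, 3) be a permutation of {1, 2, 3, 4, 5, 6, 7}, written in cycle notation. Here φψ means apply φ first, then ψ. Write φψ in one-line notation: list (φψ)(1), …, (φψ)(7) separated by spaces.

3 7 4 2 1 5 6

(φψ)(x) = ψ(φ(x)). Computing each image: ψ(φ(1)) = ψ(6) = 3, ψ(φ(2)) = ψ(4) = 7, ψ(φ(3)) = ψ(1) = 4, ψ(φ(4)) = ψ(5) = 2, ψ(φ(5)) = ψ(3) = 1, ψ(φ(6)) = ψ(7) = 5, ψ(φ(7)) = ψ(2) = 6.
Hence φψ = [3 7 4 2 1 5 6].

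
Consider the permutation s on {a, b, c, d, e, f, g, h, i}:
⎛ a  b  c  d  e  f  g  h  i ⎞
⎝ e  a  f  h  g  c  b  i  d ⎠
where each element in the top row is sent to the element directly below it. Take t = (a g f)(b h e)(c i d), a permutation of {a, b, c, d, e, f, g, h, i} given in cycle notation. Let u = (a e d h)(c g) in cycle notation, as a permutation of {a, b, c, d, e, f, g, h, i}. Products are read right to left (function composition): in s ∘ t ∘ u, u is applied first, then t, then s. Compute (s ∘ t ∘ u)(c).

Apply the permutations in order: u(c) = g, then t(g) = f, then s(f) = c. So (s ∘ t ∘ u)(c) = c.

c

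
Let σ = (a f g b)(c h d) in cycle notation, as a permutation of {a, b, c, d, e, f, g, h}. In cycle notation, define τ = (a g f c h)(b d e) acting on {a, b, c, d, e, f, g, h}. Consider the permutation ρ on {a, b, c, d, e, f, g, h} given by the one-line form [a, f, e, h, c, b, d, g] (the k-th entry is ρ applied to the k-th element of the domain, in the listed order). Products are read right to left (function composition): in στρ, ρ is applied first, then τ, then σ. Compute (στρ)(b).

h

(στρ)(b) = σ(τ(ρ(b))). ρ(b) = f, then τ(f) = c, then σ(c) = h, so the result is h.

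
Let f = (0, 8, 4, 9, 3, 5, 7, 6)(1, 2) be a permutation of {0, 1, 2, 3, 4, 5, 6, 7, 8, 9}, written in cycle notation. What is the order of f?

8

The disjoint cycles have lengths 8, 2.
The order of f is the least common multiple of its cycle lengths: lcm(8, 2) = 8.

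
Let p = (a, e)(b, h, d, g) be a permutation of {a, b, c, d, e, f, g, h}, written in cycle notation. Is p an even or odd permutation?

even

The cycle lengths are 4, 2, 1, 1.
A cycle of length ℓ contributes ℓ−1 transpositions, so p is a product of 3 + 1 = 4 transpositions — even.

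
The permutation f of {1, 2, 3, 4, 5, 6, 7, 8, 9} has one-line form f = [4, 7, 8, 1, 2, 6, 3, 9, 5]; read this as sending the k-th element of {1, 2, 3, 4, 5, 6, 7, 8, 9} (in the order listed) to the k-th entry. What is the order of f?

6

Writing f as disjoint cycles, the cycle lengths are 6, 2, 1.
The order is lcm(6, 2) = 6.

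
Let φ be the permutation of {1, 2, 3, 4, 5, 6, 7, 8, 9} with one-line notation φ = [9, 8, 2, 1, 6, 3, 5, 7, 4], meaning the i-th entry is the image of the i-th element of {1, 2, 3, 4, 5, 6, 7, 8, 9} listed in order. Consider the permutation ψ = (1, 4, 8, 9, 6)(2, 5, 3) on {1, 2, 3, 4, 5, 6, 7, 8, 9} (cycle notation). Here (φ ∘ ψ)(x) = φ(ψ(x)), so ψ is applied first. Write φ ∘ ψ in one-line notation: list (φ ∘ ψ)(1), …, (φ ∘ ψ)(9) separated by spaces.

1 6 8 7 2 9 5 4 3

(φ ∘ ψ)(x) = φ(ψ(x)). Computing each image: φ(ψ(1)) = φ(4) = 1, φ(ψ(2)) = φ(5) = 6, φ(ψ(3)) = φ(2) = 8, φ(ψ(4)) = φ(8) = 7, φ(ψ(5)) = φ(3) = 2, φ(ψ(6)) = φ(1) = 9, φ(ψ(7)) = φ(7) = 5, φ(ψ(8)) = φ(9) = 4, φ(ψ(9)) = φ(6) = 3.
Hence φ ∘ ψ = [1 6 8 7 2 9 5 4 3].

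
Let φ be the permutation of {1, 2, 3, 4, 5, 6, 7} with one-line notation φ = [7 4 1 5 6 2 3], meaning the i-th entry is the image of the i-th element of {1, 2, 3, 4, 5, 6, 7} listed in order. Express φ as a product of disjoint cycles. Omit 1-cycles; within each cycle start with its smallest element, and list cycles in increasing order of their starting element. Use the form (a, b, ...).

Start at 1 and follow images: 1 → 7 → 3 → 1, giving the cycle (1, 7, 3).
Continuing from each remaining unvisited element yields (1, 7, 3)(2, 4, 5, 6).

(1, 7, 3)(2, 4, 5, 6)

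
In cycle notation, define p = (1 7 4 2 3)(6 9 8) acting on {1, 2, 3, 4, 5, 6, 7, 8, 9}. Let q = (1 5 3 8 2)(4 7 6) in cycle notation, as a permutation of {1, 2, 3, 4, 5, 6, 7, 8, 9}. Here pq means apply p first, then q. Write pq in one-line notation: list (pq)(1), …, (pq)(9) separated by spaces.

6 8 5 1 3 9 7 4 2

(pq)(x) = q(p(x)). Computing each image: q(p(1)) = q(7) = 6, q(p(2)) = q(3) = 8, q(p(3)) = q(1) = 5, q(p(4)) = q(2) = 1, q(p(5)) = q(5) = 3, q(p(6)) = q(9) = 9, q(p(7)) = q(4) = 7, q(p(8)) = q(6) = 4, q(p(9)) = q(8) = 2.
Hence pq = [6 8 5 1 3 9 7 4 2].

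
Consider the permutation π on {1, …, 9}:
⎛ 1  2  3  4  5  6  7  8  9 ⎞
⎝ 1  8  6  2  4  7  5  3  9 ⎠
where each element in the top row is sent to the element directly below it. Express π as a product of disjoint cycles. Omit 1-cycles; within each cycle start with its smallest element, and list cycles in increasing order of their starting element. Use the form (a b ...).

From 2: 2 → 8 → 3 → 6 → 7 → 5 → 4 → 2, closing the cycle (2 8 3 6 7 5 4).
Continuing from each remaining unvisited element yields (2 8 3 6 7 5 4).

(2 8 3 6 7 5 4)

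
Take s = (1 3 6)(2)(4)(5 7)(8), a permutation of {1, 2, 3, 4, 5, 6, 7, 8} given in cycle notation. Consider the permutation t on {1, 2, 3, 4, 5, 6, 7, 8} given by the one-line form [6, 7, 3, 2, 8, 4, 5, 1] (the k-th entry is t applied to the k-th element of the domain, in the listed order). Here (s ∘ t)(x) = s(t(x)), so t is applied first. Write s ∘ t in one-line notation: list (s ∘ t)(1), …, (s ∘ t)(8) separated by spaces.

(s ∘ t)(x) = s(t(x)). Computing each image: s(t(1)) = s(6) = 1, s(t(2)) = s(7) = 5, s(t(3)) = s(3) = 6, s(t(4)) = s(2) = 2, s(t(5)) = s(8) = 8, s(t(6)) = s(4) = 4, s(t(7)) = s(5) = 7, s(t(8)) = s(1) = 3.
Hence s ∘ t = [1 5 6 2 8 4 7 3].

1 5 6 2 8 4 7 3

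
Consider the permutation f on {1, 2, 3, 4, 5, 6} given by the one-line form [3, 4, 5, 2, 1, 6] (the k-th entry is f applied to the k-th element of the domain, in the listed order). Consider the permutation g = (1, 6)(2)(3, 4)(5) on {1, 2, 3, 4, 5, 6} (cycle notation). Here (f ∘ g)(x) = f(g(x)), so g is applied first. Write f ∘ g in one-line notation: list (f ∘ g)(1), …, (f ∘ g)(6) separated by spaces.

6 4 2 5 1 3

(f ∘ g)(x) = f(g(x)). Computing each image: f(g(1)) = f(6) = 6, f(g(2)) = f(2) = 4, f(g(3)) = f(4) = 2, f(g(4)) = f(3) = 5, f(g(5)) = f(5) = 1, f(g(6)) = f(1) = 3.
Hence f ∘ g = [6 4 2 5 1 3].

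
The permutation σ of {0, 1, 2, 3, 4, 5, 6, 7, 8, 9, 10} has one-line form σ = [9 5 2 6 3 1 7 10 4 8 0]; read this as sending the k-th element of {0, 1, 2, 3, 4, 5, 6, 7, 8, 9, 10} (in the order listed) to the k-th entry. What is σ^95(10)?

Tracing 10 → 0 → … returns to 10 after 8 steps, so 10 lies in an 8-cycle (0, 9, 8, 4, 3, 6, 7, 10).
Since the cycle has length 8, σ^95 acts on it the same as σ^7 (95 mod 8 = 7).
Advancing 7 steps from 10: 10 → 0 → 9 → 8 → 4 → 3 → 6 → 7.

7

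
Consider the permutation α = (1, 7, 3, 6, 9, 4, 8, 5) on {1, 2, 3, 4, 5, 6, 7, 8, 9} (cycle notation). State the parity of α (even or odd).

odd

The cycle lengths are 8, 1.
A cycle of length ℓ contributes ℓ−1 transpositions, so α is a product of 7 transpositions — odd.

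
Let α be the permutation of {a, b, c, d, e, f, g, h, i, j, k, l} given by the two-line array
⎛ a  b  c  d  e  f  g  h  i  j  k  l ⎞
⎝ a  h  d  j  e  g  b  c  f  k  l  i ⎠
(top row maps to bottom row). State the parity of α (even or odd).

In disjoint-cycle form the cycle lengths are 10, 1, 1.
A cycle is odd iff its length is even; α has 1 even-length cycle, so sgn(α) = (−1)^1 and α is odd.

odd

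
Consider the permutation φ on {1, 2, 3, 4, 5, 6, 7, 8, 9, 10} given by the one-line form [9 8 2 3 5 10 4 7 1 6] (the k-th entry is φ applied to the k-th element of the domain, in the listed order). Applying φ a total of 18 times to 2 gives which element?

4

Tracing 2 → 8 → … returns to 2 after 5 steps, so 2 lies in a 5-cycle (2, 8, 7, 4, 3).
Powers repeat with period 5 on this cycle, and 18 mod 5 = 3, so φ^18(2) = φ^3(2).
Stepping 3 places around the cycle: 2 → 8 → 7 → 4.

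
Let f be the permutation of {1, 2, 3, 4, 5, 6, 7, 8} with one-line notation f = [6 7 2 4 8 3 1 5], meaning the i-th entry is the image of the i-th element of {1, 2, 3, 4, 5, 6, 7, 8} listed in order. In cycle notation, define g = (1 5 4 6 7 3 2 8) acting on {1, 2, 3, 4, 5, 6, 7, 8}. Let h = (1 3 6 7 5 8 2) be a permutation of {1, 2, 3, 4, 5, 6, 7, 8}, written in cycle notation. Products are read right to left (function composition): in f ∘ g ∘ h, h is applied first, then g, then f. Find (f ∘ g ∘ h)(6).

2

Apply the permutations in order: h(6) = 7, then g(7) = 3, then f(3) = 2. So (f ∘ g ∘ h)(6) = 2.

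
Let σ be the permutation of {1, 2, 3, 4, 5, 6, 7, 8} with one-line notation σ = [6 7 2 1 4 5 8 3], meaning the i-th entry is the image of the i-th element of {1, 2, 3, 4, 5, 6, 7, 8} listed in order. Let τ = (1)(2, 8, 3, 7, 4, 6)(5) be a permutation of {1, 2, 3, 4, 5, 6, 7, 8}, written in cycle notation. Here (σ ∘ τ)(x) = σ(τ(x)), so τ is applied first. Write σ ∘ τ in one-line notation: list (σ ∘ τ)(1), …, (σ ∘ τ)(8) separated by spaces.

6 3 8 5 4 7 1 2

Chase each element through τ then σ: 1 → 1 → 6; 2 → 8 → 3; 3 → 7 → 8; 4 → 6 → 5; 5 → 5 → 4; 6 → 2 → 7; 7 → 4 → 1; 8 → 3 → 2.
So σ ∘ τ in one-line form is 6 3 8 5 4 7 1 2.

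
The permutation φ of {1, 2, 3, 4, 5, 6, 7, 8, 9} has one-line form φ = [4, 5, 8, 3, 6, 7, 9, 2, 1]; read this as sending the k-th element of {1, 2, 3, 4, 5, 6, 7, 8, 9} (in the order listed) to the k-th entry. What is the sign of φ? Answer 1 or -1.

In disjoint-cycle form the cycle lengths are 9.
A cycle of length ℓ contributes ℓ−1 transpositions, so φ is a product of 8 transpositions — even.

1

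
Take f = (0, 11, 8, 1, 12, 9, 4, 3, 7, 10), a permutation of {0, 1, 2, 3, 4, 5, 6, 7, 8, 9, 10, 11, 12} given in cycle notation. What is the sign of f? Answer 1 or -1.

The cycle lengths are 10, 1, 1, 1.
A cycle of length ℓ contributes ℓ−1 transpositions, so f is a product of 9 transpositions — odd.

-1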